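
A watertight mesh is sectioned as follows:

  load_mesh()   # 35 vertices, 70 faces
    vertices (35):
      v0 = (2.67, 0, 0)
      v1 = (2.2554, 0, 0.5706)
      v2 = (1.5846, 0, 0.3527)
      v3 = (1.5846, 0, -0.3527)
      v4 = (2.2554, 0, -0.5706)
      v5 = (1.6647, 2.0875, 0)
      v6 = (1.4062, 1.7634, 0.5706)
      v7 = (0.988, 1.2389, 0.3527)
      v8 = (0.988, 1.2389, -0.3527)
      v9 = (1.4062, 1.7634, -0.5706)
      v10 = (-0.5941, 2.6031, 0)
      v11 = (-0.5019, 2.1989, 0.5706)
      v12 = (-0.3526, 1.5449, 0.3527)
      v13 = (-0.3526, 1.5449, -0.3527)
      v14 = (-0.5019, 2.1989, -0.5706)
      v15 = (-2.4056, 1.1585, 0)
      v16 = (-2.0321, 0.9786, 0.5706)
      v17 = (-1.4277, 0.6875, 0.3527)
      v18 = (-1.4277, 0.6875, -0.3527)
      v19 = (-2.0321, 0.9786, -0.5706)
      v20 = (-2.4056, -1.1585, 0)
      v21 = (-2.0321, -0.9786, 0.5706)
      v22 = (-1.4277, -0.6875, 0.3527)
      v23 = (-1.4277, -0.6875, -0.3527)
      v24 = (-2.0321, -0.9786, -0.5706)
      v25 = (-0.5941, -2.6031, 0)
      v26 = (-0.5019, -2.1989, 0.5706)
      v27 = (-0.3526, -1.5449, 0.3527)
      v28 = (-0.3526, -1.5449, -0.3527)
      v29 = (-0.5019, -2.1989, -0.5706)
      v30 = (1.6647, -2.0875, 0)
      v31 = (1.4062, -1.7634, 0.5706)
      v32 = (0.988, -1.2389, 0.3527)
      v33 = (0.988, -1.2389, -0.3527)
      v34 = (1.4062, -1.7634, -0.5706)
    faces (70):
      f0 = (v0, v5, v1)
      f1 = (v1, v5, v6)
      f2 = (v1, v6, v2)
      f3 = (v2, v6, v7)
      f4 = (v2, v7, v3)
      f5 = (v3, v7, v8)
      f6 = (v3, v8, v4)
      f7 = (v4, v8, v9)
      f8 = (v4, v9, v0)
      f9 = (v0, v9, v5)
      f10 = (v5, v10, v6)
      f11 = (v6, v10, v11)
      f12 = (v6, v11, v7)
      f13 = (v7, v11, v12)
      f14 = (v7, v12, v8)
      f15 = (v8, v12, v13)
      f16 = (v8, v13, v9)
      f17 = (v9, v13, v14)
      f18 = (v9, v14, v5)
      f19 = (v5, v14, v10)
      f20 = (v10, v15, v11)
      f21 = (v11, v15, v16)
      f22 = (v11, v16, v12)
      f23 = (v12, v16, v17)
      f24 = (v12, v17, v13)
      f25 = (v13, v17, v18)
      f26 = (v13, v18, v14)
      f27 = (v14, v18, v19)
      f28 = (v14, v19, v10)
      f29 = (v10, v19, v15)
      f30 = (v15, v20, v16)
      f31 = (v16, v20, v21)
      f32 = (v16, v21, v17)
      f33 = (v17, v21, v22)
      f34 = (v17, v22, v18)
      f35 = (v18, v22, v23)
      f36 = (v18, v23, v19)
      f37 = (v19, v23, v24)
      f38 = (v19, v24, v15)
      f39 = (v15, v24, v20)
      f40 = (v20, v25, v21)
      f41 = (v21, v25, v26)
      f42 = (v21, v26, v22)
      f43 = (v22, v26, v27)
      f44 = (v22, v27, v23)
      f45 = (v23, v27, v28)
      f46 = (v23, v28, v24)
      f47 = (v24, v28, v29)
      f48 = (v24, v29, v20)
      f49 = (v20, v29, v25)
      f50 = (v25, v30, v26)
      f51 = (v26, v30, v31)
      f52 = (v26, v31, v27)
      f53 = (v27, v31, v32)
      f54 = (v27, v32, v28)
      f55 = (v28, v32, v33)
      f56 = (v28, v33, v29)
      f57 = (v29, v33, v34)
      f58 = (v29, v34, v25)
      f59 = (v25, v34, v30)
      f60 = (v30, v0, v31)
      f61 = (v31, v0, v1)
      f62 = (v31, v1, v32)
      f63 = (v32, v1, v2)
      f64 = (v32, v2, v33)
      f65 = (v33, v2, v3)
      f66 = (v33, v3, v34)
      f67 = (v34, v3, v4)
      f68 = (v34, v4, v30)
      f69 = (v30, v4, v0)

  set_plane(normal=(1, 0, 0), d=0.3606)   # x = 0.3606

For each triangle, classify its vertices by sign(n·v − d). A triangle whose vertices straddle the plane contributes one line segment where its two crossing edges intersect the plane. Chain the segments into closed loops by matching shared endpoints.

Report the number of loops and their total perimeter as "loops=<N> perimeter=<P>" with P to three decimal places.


loops=2 perimeter=6.788

Straddling triangles (20 of 70):
  (v5,v10,v6) [+-+] → (0.3606, 2.38518, 0)–(0.3606, 2.20233, 0.272335)  len=0.3280
  (v6,v10,v11) [+--] → (0.3606, 2.20233, 0.272335)–(0.3606, 2.00205, 0.5706)  len=0.3593
  (v6,v11,v7) [+-+] → (0.3606, 2.00205, 0.5706)–(0.3606, 1.64316, 0.444458)  len=0.3804
  (v7,v11,v12) [+--] → (0.3606, 1.64316, 0.444458)–(0.3606, 1.38211, 0.3527)  len=0.2767
  (v7,v12,v8) [+-+] → (0.3606, 1.38211, 0.3527)–(0.3606, 1.38211, -0.0225732)  len=0.3753
  (v8,v12,v13) [+--] → (0.3606, 1.38211, -0.0225732)–(0.3606, 1.38211, -0.3527)  len=0.3301
  (v8,v13,v9) [+-+] → (0.3606, 1.38211, -0.3527)–(0.3606, 1.6335, -0.441059)  len=0.2665
  (v9,v13,v14) [+--] → (0.3606, 1.6335, -0.441059)–(0.3606, 2.00205, -0.5706)  len=0.3906
  (v9,v14,v5) [+-+] → (0.3606, 2.00205, -0.5706)–(0.3606, 2.15455, -0.34345)  len=0.2736
  (v5,v14,v10) [+--] → (0.3606, 2.15455, -0.34345)–(0.3606, 2.38518, 0)  len=0.4137
  (v25,v30,v26) [-+-] → (0.3606, -2.38518, 0)–(0.3606, -2.15455, 0.34345)  len=0.4137
  (v26,v30,v31) [-++] → (0.3606, -2.15455, 0.34345)–(0.3606, -2.00205, 0.5706)  len=0.2736
  (v26,v31,v27) [-+-] → (0.3606, -2.00205, 0.5706)–(0.3606, -1.6335, 0.441059)  len=0.3906
  (v27,v31,v32) [-++] → (0.3606, -1.6335, 0.441059)–(0.3606, -1.38211, 0.3527)  len=0.2665
  (v27,v32,v28) [-+-] → (0.3606, -1.38211, 0.3527)–(0.3606, -1.38211, 0.0225732)  len=0.3301
  (v28,v32,v33) [-++] → (0.3606, -1.38211, 0.0225732)–(0.3606, -1.38211, -0.3527)  len=0.3753
  (v28,v33,v29) [-+-] → (0.3606, -1.38211, -0.3527)–(0.3606, -1.64316, -0.444458)  len=0.2767
  (v29,v33,v34) [-++] → (0.3606, -1.64316, -0.444458)–(0.3606, -2.00205, -0.5706)  len=0.3804
  (v29,v34,v25) [-+-] → (0.3606, -2.00205, -0.5706)–(0.3606, -2.20233, -0.272335)  len=0.3593
  (v25,v34,v30) [-++] → (0.3606, -2.20233, -0.272335)–(0.3606, -2.38518, 0)  len=0.3280

Chained into 2 loop(s):
  loop 1: 10 segments, perimeter = 3.3942
  loop 2: 10 segments, perimeter = 3.3942
Total perimeter = 6.788


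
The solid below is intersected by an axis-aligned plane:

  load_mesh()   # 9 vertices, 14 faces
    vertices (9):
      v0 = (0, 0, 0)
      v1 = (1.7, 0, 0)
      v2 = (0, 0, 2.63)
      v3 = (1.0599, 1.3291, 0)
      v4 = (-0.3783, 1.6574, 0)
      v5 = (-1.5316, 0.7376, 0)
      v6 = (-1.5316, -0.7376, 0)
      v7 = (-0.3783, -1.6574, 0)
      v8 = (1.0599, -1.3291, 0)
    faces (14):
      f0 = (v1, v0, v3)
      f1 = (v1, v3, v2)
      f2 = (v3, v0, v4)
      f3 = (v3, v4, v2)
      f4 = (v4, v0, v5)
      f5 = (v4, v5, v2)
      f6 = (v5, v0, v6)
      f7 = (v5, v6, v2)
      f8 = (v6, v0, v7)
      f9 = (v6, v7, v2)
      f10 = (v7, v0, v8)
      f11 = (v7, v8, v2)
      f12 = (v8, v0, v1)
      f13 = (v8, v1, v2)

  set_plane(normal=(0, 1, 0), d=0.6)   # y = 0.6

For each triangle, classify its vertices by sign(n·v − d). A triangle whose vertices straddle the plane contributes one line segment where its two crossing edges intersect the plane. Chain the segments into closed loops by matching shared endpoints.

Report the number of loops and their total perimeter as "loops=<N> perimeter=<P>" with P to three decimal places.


loops=1 perimeter=7.512

Straddling triangles (8 of 14):
  (v1,v0,v3) [--+] → (0.478474, 0.6, 0)–(1.41104, 0.6, 0)  len=0.9326
  (v1,v3,v2) [-+-] → (1.41104, 0.6, 0)–(0.478474, 0.6, 1.44273)  len=1.7179
  (v3,v0,v4) [+-+] → (0.478474, 0.6, 0)–(-0.136949, 0.6, 0)  len=0.6154
  (v3,v4,v2) [++-] → (-0.136949, 0.6, 1.67791)–(0.478474, 0.6, 1.44273)  len=0.6588
  (v4,v0,v5) [+-+] → (-0.136949, 0.6, 0)–(-1.24588, 0.6, 0)  len=1.1089
  (v4,v5,v2) [++-] → (-1.24588, 0.6, 0.490629)–(-0.136949, 0.6, 1.67791)  len=1.6246
  (v5,v0,v6) [+--] → (-1.24588, 0.6, 0)–(-1.5316, 0.6, 0)  len=0.2857
  (v5,v6,v2) [+--] → (-1.5316, 0.6, 0)–(-1.24588, 0.6, 0.490629)  len=0.5678

Chained into 1 loop(s):
  loop 1: 8 segments, perimeter = 7.5117
Total perimeter = 7.512


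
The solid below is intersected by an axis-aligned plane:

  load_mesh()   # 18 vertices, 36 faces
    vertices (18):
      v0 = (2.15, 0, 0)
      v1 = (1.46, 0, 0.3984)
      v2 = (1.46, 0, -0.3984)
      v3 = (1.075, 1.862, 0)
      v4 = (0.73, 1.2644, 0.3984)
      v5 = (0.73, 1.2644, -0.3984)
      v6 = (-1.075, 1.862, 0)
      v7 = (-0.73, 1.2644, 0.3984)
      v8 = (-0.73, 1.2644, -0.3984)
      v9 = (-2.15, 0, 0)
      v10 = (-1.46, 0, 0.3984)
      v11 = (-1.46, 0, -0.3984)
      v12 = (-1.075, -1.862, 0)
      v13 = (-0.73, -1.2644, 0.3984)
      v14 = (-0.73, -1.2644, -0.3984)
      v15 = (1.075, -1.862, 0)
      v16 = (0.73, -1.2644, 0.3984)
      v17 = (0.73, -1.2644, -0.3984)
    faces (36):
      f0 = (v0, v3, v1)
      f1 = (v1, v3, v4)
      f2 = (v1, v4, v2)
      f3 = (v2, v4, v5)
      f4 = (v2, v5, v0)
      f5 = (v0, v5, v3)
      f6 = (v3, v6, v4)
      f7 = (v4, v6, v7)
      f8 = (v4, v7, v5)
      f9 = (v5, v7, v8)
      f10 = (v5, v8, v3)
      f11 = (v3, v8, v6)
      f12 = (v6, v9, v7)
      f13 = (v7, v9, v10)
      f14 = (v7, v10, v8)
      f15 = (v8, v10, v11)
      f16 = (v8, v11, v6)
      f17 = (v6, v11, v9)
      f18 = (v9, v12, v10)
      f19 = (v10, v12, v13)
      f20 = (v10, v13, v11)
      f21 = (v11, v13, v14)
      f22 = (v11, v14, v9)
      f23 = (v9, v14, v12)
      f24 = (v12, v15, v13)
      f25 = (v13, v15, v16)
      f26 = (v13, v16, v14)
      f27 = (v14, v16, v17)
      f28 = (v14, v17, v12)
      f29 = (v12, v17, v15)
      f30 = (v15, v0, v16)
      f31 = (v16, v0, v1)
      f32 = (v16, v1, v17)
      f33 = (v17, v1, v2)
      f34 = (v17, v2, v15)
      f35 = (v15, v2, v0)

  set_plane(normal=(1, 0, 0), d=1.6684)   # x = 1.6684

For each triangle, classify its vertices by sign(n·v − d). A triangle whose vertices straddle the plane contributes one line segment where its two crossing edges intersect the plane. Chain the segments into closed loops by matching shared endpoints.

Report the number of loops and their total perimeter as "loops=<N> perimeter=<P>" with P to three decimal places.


loops=1 perimeter=3.517

Straddling triangles (6 of 36):
  (v0,v3,v1) [+--] → (1.6684, 0.834176, 0)–(1.6684, 0, 0.278072)  len=0.8793
  (v2,v5,v0) [--+] → (1.6684, 0.428827, -0.135119)–(1.6684, 0, -0.278072)  len=0.4520
  (v0,v5,v3) [+--] → (1.6684, 0.428827, -0.135119)–(1.6684, 0.834176, 0)  len=0.4273
  (v15,v0,v16) [-+-] → (1.6684, -0.834176, 0)–(1.6684, -0.428827, 0.135119)  len=0.4273
  (v16,v0,v1) [-+-] → (1.6684, -0.428827, 0.135119)–(1.6684, 0, 0.278072)  len=0.4520
  (v15,v2,v0) [--+] → (1.6684, 0, -0.278072)–(1.6684, -0.834176, 0)  len=0.8793

Chained into 1 loop(s):
  loop 1: 6 segments, perimeter = 3.5172
Total perimeter = 3.517


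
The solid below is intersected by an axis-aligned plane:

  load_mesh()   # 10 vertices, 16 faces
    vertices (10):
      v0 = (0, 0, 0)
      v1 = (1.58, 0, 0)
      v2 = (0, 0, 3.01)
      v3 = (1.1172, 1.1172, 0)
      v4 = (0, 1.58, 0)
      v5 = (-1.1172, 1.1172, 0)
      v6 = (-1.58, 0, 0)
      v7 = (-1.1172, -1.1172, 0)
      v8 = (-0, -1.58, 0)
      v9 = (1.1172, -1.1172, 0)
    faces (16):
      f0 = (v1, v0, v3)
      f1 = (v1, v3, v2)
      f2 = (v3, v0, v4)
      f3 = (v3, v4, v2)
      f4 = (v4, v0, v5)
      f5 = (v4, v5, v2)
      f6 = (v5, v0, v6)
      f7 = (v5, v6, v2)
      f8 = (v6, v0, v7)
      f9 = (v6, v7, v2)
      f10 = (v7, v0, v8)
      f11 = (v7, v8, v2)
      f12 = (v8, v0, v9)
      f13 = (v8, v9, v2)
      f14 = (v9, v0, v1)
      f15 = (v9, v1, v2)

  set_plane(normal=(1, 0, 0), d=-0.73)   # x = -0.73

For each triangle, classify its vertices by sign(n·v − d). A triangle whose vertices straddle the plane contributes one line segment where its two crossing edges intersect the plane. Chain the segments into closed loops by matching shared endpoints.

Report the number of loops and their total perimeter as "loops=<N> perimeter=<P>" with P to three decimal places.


Straddling triangles (8 of 16):
  (v4,v0,v5) [++-] → (-0.73, 0.73, 0)–(-0.73, 1.2776, 0)  len=0.5476
  (v4,v5,v2) [+-+] → (-0.73, 1.2776, 0)–(-0.73, 0.73, 1.04321)  len=1.1782
  (v5,v0,v6) [-+-] → (-0.73, 0.73, 0)–(-0.73, 0, 0)  len=0.7300
  (v5,v6,v2) [--+] → (-0.73, 0, 1.6193)–(-0.73, 0.73, 1.04321)  len=0.9299
  (v6,v0,v7) [-+-] → (-0.73, 0, 0)–(-0.73, -0.73, 0)  len=0.7300
  (v6,v7,v2) [--+] → (-0.73, -0.73, 1.04321)–(-0.73, 0, 1.6193)  len=0.9299
  (v7,v0,v8) [-++] → (-0.73, -0.73, 0)–(-0.73, -1.2776, 0)  len=0.5476
  (v7,v8,v2) [-++] → (-0.73, -1.2776, 0)–(-0.73, -0.73, 1.04321)  len=1.1782

Chained into 1 loop(s):
  loop 1: 8 segments, perimeter = 6.7715
Total perimeter = 6.771

loops=1 perimeter=6.771


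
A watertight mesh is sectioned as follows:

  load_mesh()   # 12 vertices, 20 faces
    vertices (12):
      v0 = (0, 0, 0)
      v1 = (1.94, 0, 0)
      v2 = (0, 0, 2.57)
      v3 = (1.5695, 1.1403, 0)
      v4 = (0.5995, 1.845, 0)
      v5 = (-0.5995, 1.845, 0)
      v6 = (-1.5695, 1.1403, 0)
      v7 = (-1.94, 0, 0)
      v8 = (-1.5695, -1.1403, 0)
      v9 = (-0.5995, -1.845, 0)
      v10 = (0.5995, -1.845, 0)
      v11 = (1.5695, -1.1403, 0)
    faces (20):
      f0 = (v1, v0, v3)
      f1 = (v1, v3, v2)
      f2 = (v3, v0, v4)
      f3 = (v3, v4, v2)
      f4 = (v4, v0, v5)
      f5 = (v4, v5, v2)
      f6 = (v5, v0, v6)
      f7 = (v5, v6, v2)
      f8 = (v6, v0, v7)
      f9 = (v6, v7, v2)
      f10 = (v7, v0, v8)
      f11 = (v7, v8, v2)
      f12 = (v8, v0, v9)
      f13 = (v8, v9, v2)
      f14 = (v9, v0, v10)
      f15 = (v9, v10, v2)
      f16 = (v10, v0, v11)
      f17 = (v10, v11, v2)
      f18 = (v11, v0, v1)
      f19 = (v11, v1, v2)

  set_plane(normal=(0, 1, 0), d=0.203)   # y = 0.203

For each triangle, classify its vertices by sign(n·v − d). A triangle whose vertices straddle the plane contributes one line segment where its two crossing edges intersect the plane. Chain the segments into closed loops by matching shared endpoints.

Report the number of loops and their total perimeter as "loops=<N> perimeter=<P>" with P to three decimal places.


loops=1 perimeter=9.725

Straddling triangles (10 of 20):
  (v1,v0,v3) [--+] → (0.279408, 0.203, 0)–(1.87404, 0.203, 0)  len=1.5946
  (v1,v3,v2) [-+-] → (1.87404, 0.203, 0)–(0.279408, 0.203, 2.11248)  len=2.6468
  (v3,v0,v4) [+-+] → (0.279408, 0.203, 0)–(0.0659612, 0.203, 0)  len=0.2134
  (v3,v4,v2) [++-] → (0.0659612, 0.203, 2.28723)–(0.279408, 0.203, 2.11248)  len=0.2759
  (v4,v0,v5) [+-+] → (0.0659612, 0.203, 0)–(-0.0659612, 0.203, 0)  len=0.1319
  (v4,v5,v2) [++-] → (-0.0659612, 0.203, 2.28723)–(0.0659612, 0.203, 2.28723)  len=0.1319
  (v5,v0,v6) [+-+] → (-0.0659612, 0.203, 0)–(-0.279408, 0.203, 0)  len=0.2134
  (v5,v6,v2) [++-] → (-0.279408, 0.203, 2.11248)–(-0.0659612, 0.203, 2.28723)  len=0.2759
  (v6,v0,v7) [+--] → (-0.279408, 0.203, 0)–(-1.87404, 0.203, 0)  len=1.5946
  (v6,v7,v2) [+--] → (-1.87404, 0.203, 0)–(-0.279408, 0.203, 2.11248)  len=2.6468

Chained into 1 loop(s):
  loop 1: 10 segments, perimeter = 9.7253
Total perimeter = 9.725


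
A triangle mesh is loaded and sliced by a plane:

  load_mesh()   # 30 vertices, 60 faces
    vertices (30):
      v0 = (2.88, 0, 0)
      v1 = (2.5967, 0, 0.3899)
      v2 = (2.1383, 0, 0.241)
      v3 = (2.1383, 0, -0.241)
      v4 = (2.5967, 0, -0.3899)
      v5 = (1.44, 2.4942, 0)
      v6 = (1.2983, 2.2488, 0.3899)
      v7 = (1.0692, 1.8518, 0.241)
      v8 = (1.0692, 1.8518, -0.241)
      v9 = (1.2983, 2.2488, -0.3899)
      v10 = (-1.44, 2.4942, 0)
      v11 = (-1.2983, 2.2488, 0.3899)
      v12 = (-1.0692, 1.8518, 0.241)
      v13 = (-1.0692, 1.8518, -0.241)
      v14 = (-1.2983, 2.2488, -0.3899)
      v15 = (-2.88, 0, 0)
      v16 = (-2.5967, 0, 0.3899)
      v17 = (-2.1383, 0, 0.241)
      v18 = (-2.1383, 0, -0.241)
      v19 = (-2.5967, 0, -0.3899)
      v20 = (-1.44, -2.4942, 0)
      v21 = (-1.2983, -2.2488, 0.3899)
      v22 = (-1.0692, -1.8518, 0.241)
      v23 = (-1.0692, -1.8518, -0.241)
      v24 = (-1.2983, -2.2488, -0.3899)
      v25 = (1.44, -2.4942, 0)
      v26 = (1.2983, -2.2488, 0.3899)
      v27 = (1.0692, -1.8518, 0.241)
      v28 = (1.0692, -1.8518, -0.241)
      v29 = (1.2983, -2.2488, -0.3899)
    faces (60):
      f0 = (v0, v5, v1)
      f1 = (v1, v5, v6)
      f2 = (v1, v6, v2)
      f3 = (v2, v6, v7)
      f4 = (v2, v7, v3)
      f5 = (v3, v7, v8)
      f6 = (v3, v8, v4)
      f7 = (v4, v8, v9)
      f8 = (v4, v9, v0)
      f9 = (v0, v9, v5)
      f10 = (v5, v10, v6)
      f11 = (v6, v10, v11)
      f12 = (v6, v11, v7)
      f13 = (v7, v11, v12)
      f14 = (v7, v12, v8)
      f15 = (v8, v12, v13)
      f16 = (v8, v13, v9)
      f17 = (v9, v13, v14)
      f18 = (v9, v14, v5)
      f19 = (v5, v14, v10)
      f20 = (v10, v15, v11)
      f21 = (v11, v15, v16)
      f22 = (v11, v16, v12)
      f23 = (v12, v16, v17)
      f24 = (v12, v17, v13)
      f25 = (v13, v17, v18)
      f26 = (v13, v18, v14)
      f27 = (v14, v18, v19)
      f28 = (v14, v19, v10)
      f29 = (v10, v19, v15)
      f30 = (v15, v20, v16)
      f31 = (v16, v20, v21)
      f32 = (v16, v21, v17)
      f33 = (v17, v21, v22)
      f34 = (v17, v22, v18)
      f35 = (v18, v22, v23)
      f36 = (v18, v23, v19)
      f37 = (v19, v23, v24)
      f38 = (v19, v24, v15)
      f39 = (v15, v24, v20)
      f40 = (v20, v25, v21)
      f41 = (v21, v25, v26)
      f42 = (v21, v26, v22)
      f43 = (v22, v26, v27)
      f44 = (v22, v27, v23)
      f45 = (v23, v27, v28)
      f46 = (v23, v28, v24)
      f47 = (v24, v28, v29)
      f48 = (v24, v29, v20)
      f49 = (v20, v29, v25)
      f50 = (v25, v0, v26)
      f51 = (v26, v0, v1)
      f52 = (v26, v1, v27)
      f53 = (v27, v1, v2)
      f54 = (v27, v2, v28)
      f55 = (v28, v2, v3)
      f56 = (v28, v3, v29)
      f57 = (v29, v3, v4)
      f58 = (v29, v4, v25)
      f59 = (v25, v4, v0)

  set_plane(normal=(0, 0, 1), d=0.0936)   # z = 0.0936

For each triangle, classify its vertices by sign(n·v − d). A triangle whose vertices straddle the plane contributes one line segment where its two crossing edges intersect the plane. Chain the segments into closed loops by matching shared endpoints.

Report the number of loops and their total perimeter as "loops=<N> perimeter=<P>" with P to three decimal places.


Straddling triangles (24 of 60):
  (v0,v5,v1) [--+] → (1.71768, 1.89544, 0.0936)–(2.81199, 0, 0.0936)  len=2.1887
  (v1,v5,v6) [+-+] → (1.71768, 1.89544, 0.0936)–(1.40598, 2.43529, 0.0936)  len=0.6234
  (v2,v7,v3) [++-] → (1.39614, 1.2855, 0.0936)–(2.1383, 0, 0.0936)  len=1.4844
  (v3,v7,v8) [-+-] → (1.39614, 1.2855, 0.0936)–(1.0692, 1.8518, 0.0936)  len=0.6539
  (v5,v10,v6) [--+] → (-0.782639, 2.43529, 0.0936)–(1.40598, 2.43529, 0.0936)  len=2.1886
  (v6,v10,v11) [+-+] → (-0.782639, 2.43529, 0.0936)–(-1.40598, 2.43529, 0.0936)  len=0.6233
  (v7,v12,v8) [++-] → (-0.415258, 1.8518, 0.0936)–(1.0692, 1.8518, 0.0936)  len=1.4845
  (v8,v12,v13) [-+-] → (-0.415258, 1.8518, 0.0936)–(-1.0692, 1.8518, 0.0936)  len=0.6539
  (v10,v15,v11) [--+] → (-2.50029, 0.53985, 0.0936)–(-1.40598, 2.43529, 0.0936)  len=2.1887
  (v11,v15,v16) [+-+] → (-2.50029, 0.53985, 0.0936)–(-2.81199, 0, 0.0936)  len=0.6234
  (v12,v17,v13) [++-] → (-1.81136, 0.566297, 0.0936)–(-1.0692, 1.8518, 0.0936)  len=1.4844
  (v13,v17,v18) [-+-] → (-1.81136, 0.566297, 0.0936)–(-2.1383, 0, 0.0936)  len=0.6539
  (v15,v20,v16) [--+] → (-1.71768, -1.89544, 0.0936)–(-2.81199, 0, 0.0936)  len=2.1887
  (v16,v20,v21) [+-+] → (-1.71768, -1.89544, 0.0936)–(-1.40598, -2.43529, 0.0936)  len=0.6234
  (v17,v22,v18) [++-] → (-1.39614, -1.2855, 0.0936)–(-2.1383, 0, 0.0936)  len=1.4844
  (v18,v22,v23) [-+-] → (-1.39614, -1.2855, 0.0936)–(-1.0692, -1.8518, 0.0936)  len=0.6539
  (v20,v25,v21) [--+] → (0.782639, -2.43529, 0.0936)–(-1.40598, -2.43529, 0.0936)  len=2.1886
  (v21,v25,v26) [+-+] → (0.782639, -2.43529, 0.0936)–(1.40598, -2.43529, 0.0936)  len=0.6233
  (v22,v27,v23) [++-] → (0.415258, -1.8518, 0.0936)–(-1.0692, -1.8518, 0.0936)  len=1.4845
  (v23,v27,v28) [-+-] → (0.415258, -1.8518, 0.0936)–(1.0692, -1.8518, 0.0936)  len=0.6539
  (v25,v0,v26) [--+] → (2.50029, -0.53985, 0.0936)–(1.40598, -2.43529, 0.0936)  len=2.1887
  (v26,v0,v1) [+-+] → (2.50029, -0.53985, 0.0936)–(2.81199, 0, 0.0936)  len=0.6234
  (v27,v2,v28) [++-] → (1.81136, -0.566297, 0.0936)–(1.0692, -1.8518, 0.0936)  len=1.4844
  (v28,v2,v3) [-+-] → (1.81136, -0.566297, 0.0936)–(2.1383, 0, 0.0936)  len=0.6539

Chained into 2 loop(s):
  loop 1: 12 segments, perimeter = 16.8720
  loop 2: 12 segments, perimeter = 12.8298
Total perimeter = 29.702

loops=2 perimeter=29.702


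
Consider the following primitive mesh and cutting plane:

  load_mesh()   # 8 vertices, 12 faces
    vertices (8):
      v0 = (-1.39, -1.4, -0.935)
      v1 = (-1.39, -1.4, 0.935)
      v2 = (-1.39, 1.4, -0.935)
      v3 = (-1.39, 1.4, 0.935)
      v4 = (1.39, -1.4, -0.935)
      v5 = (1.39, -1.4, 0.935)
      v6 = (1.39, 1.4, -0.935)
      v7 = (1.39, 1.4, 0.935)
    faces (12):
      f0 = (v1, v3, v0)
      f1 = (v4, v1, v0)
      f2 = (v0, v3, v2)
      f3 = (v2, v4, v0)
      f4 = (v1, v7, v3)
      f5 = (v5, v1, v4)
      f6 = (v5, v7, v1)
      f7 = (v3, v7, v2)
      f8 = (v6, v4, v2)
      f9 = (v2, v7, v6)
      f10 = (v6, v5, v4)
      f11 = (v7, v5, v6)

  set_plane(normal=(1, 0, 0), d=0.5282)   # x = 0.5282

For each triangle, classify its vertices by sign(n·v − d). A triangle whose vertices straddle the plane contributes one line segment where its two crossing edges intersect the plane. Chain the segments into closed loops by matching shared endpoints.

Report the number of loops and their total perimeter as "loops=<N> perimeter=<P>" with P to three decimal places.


loops=1 perimeter=9.340

Straddling triangles (8 of 12):
  (v4,v1,v0) [+--] → (0.5282, -1.4, -0.3553)–(0.5282, -1.4, -0.935)  len=0.5797
  (v2,v4,v0) [-+-] → (0.5282, -0.532, -0.935)–(0.5282, -1.4, -0.935)  len=0.8680
  (v1,v7,v3) [-+-] → (0.5282, 0.532, 0.935)–(0.5282, 1.4, 0.935)  len=0.8680
  (v5,v1,v4) [+-+] → (0.5282, -1.4, 0.935)–(0.5282, -1.4, -0.3553)  len=1.2903
  (v5,v7,v1) [++-] → (0.5282, 0.532, 0.935)–(0.5282, -1.4, 0.935)  len=1.9320
  (v3,v7,v2) [-+-] → (0.5282, 1.4, 0.935)–(0.5282, 1.4, 0.3553)  len=0.5797
  (v6,v4,v2) [++-] → (0.5282, -0.532, -0.935)–(0.5282, 1.4, -0.935)  len=1.9320
  (v2,v7,v6) [-++] → (0.5282, 1.4, 0.3553)–(0.5282, 1.4, -0.935)  len=1.2903

Chained into 1 loop(s):
  loop 1: 8 segments, perimeter = 9.3400
Total perimeter = 9.340


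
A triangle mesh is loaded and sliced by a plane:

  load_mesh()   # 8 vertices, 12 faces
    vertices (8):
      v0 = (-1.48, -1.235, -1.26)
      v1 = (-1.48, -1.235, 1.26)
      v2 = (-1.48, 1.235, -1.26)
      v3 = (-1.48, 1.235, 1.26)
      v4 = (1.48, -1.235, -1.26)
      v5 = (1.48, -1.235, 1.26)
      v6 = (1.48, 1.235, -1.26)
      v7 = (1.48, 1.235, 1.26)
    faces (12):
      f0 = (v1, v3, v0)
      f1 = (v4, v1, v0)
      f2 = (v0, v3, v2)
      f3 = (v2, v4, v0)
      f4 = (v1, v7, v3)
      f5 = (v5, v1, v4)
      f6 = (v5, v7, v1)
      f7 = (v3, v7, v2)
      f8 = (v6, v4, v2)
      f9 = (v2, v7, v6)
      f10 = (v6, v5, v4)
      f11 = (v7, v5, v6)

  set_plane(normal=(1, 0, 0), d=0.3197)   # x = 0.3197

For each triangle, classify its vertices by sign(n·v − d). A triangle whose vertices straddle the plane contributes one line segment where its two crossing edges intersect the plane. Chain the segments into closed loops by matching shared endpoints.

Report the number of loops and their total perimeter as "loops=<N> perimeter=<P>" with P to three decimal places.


Straddling triangles (8 of 12):
  (v4,v1,v0) [+--] → (0.3197, -1.235, -0.272177)–(0.3197, -1.235, -1.26)  len=0.9878
  (v2,v4,v0) [-+-] → (0.3197, -0.266777, -1.26)–(0.3197, -1.235, -1.26)  len=0.9682
  (v1,v7,v3) [-+-] → (0.3197, 0.266777, 1.26)–(0.3197, 1.235, 1.26)  len=0.9682
  (v5,v1,v4) [+-+] → (0.3197, -1.235, 1.26)–(0.3197, -1.235, -0.272177)  len=1.5322
  (v5,v7,v1) [++-] → (0.3197, 0.266777, 1.26)–(0.3197, -1.235, 1.26)  len=1.5018
  (v3,v7,v2) [-+-] → (0.3197, 1.235, 1.26)–(0.3197, 1.235, 0.272177)  len=0.9878
  (v6,v4,v2) [++-] → (0.3197, -0.266777, -1.26)–(0.3197, 1.235, -1.26)  len=1.5018
  (v2,v7,v6) [-++] → (0.3197, 1.235, 0.272177)–(0.3197, 1.235, -1.26)  len=1.5322

Chained into 1 loop(s):
  loop 1: 8 segments, perimeter = 9.9800
Total perimeter = 9.980

loops=1 perimeter=9.980


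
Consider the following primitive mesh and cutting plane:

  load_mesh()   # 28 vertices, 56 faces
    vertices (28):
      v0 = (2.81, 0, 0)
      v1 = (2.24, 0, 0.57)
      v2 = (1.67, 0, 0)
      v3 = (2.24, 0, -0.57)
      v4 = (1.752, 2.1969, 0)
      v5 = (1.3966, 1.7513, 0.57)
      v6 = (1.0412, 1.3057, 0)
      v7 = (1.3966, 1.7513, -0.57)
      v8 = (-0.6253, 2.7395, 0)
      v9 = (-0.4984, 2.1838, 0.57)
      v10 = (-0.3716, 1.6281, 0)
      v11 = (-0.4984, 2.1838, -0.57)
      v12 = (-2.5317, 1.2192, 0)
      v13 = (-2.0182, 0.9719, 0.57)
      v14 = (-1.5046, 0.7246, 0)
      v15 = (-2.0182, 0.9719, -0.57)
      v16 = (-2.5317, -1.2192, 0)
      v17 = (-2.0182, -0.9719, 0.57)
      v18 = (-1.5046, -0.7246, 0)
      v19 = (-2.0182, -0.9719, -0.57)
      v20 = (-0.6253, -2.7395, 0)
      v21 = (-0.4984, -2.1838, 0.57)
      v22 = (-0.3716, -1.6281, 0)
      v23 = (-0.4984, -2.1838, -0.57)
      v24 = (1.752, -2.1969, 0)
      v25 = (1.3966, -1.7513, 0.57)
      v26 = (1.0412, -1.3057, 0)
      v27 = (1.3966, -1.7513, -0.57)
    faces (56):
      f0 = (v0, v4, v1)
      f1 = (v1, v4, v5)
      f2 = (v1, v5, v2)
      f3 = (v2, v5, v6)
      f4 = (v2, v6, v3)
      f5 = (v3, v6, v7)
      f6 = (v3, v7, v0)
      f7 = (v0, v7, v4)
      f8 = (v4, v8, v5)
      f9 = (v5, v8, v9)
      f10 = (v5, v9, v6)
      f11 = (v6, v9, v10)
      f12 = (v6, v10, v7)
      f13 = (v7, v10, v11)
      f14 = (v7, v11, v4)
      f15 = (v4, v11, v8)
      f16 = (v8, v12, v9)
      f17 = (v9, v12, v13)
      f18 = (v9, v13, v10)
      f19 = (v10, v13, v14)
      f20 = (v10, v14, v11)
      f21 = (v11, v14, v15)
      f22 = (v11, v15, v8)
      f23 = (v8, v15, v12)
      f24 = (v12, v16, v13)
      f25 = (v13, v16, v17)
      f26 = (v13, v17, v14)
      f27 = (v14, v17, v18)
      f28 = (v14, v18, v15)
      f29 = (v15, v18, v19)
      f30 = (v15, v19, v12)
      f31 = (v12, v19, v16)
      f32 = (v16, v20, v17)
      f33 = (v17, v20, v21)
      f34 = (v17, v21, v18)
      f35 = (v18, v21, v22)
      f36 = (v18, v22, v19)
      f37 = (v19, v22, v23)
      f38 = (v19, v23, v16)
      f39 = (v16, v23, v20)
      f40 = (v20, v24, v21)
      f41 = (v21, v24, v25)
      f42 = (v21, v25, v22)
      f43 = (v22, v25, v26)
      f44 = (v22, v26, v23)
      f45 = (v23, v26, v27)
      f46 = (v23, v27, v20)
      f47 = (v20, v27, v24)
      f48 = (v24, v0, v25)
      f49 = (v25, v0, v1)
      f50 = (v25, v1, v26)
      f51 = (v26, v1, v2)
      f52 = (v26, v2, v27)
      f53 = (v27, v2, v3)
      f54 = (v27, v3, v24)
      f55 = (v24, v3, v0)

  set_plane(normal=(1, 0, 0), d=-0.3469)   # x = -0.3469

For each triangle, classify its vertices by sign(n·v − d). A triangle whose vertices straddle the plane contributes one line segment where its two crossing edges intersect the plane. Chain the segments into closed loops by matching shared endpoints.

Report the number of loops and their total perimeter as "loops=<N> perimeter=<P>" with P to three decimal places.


loops=2 perimeter=6.209

Straddling triangles (16 of 56):
  (v4,v8,v5) [+-+] → (-0.3469, 2.67596, 0)–(-0.3469, 2.60343, 0.0784846)  len=0.1069
  (v5,v8,v9) [+--] → (-0.3469, 2.60343, 0.0784846)–(-0.3469, 2.14922, 0.57)  len=0.6692
  (v5,v9,v6) [+-+] → (-0.3469, 2.14922, 0.57)–(-0.3469, 2.09739, 0.513911)  len=0.0764
  (v6,v9,v10) [+--] → (-0.3469, 2.09739, 0.513911)–(-0.3469, 1.62246, 0)  len=0.6998
  (v6,v10,v7) [+-+] → (-0.3469, 1.62246, 0)–(-0.3469, 1.62982, -0.00796233)  len=0.0108
  (v7,v10,v11) [+--] → (-0.3469, 1.62982, -0.00796233)–(-0.3469, 2.14922, -0.57)  len=0.7653
  (v7,v11,v4) [+-+] → (-0.3469, 2.14922, -0.57)–(-0.3469, 2.18468, -0.531627)  len=0.0522
  (v4,v11,v8) [+--] → (-0.3469, 2.18468, -0.531627)–(-0.3469, 2.67596, 0)  len=0.7239
  (v20,v24,v21) [-+-] → (-0.3469, -2.67596, 0)–(-0.3469, -2.18468, 0.531627)  len=0.7239
  (v21,v24,v25) [-++] → (-0.3469, -2.18468, 0.531627)–(-0.3469, -2.14922, 0.57)  len=0.0522
  (v21,v25,v22) [-+-] → (-0.3469, -2.14922, 0.57)–(-0.3469, -1.62982, 0.00796233)  len=0.7653
  (v22,v25,v26) [-++] → (-0.3469, -1.62982, 0.00796233)–(-0.3469, -1.62246, 0)  len=0.0108
  (v22,v26,v23) [-+-] → (-0.3469, -1.62246, 0)–(-0.3469, -2.09739, -0.513911)  len=0.6998
  (v23,v26,v27) [-++] → (-0.3469, -2.09739, -0.513911)–(-0.3469, -2.14922, -0.57)  len=0.0764
  (v23,v27,v20) [-+-] → (-0.3469, -2.14922, -0.57)–(-0.3469, -2.60343, -0.0784846)  len=0.6692
  (v20,v27,v24) [-++] → (-0.3469, -2.60343, -0.0784846)–(-0.3469, -2.67596, 0)  len=0.1069

Chained into 2 loop(s):
  loop 1: 8 segments, perimeter = 3.1045
  loop 2: 8 segments, perimeter = 3.1045
Total perimeter = 6.209


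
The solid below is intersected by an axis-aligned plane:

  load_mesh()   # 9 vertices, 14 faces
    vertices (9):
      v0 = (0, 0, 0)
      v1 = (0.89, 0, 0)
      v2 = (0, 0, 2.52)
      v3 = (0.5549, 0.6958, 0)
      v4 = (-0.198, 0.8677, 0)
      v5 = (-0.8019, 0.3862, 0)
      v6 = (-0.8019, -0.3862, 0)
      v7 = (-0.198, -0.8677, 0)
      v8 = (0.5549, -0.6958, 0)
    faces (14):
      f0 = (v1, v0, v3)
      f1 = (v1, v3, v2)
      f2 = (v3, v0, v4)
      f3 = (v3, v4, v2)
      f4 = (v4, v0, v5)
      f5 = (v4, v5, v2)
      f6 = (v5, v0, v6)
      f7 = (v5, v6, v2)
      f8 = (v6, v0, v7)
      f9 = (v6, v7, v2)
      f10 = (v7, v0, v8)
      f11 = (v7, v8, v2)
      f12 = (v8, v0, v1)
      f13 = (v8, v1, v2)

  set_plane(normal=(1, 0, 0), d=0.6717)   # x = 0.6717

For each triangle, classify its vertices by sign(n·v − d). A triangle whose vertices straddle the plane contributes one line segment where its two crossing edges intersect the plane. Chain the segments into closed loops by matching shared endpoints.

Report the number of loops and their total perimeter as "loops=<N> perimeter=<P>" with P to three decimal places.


loops=1 perimeter=2.440

Straddling triangles (4 of 14):
  (v1,v0,v3) [+--] → (0.6717, 0, 0)–(0.6717, 0.453277, 0)  len=0.4533
  (v1,v3,v2) [+--] → (0.6717, 0.453277, 0)–(0.6717, 0, 0.618108)  len=0.7665
  (v8,v0,v1) [--+] → (0.6717, 0, 0)–(0.6717, -0.453277, 0)  len=0.4533
  (v8,v1,v2) [-+-] → (0.6717, -0.453277, 0)–(0.6717, 0, 0.618108)  len=0.7665

Chained into 1 loop(s):
  loop 1: 4 segments, perimeter = 2.4395
Total perimeter = 2.440


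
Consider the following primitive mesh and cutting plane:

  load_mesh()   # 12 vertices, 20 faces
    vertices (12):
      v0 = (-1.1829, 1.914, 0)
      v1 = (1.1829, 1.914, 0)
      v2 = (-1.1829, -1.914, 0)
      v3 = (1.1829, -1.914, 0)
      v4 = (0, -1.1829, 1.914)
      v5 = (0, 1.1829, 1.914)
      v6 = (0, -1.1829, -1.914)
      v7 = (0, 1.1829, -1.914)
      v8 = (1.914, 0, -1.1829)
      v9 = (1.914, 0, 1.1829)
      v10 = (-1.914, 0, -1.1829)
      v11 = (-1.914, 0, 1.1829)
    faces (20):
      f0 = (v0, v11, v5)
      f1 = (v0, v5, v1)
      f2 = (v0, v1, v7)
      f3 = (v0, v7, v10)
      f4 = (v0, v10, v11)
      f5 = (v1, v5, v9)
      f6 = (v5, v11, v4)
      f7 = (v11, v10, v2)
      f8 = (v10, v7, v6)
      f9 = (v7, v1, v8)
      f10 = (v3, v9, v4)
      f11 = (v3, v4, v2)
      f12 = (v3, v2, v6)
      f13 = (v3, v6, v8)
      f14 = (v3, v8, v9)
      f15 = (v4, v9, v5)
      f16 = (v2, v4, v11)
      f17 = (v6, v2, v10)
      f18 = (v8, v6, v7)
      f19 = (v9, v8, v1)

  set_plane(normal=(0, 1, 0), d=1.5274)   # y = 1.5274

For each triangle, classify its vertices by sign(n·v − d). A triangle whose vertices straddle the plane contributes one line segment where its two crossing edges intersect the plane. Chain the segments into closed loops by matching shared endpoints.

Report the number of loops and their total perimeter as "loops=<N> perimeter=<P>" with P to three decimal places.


Straddling triangles (8 of 20):
  (v0,v11,v5) [+--] → (-1.33057, 1.5274, 0.238928)–(-0.557392, 1.5274, 1.01211)  len=1.0934
  (v0,v5,v1) [+-+] → (-0.557392, 1.5274, 1.01211)–(0.557392, 1.5274, 1.01211)  len=1.1148
  (v0,v1,v7) [++-] → (0.557392, 1.5274, -1.01211)–(-0.557392, 1.5274, -1.01211)  len=1.1148
  (v0,v7,v10) [+--] → (-0.557392, 1.5274, -1.01211)–(-1.33057, 1.5274, -0.238928)  len=1.0934
  (v0,v10,v11) [+--] → (-1.33057, 1.5274, -0.238928)–(-1.33057, 1.5274, 0.238928)  len=0.4779
  (v1,v5,v9) [+--] → (0.557392, 1.5274, 1.01211)–(1.33057, 1.5274, 0.238928)  len=1.0934
  (v7,v1,v8) [-+-] → (0.557392, 1.5274, -1.01211)–(1.33057, 1.5274, -0.238928)  len=1.0934
  (v9,v8,v1) [--+] → (1.33057, 1.5274, -0.238928)–(1.33057, 1.5274, 0.238928)  len=0.4779

Chained into 1 loop(s):
  loop 1: 8 segments, perimeter = 7.5590
Total perimeter = 7.559

loops=1 perimeter=7.559


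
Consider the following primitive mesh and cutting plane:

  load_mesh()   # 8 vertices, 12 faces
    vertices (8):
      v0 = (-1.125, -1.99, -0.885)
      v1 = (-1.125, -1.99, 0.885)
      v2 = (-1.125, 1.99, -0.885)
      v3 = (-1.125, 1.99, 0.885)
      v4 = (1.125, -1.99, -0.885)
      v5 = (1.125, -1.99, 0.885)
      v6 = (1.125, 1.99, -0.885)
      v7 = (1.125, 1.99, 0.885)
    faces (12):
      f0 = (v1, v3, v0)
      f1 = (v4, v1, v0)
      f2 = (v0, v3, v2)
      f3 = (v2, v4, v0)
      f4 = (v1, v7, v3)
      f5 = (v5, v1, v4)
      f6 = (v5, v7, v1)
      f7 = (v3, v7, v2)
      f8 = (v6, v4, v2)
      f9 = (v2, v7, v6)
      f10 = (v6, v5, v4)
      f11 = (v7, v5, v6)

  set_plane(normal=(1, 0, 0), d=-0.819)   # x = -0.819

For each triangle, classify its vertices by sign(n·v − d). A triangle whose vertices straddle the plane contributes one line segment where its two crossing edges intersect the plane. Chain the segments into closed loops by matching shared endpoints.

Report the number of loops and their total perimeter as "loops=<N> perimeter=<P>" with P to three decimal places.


loops=1 perimeter=11.500

Straddling triangles (8 of 12):
  (v4,v1,v0) [+--] → (-0.819, -1.99, 0.64428)–(-0.819, -1.99, -0.885)  len=1.5293
  (v2,v4,v0) [-+-] → (-0.819, 1.44872, -0.885)–(-0.819, -1.99, -0.885)  len=3.4387
  (v1,v7,v3) [-+-] → (-0.819, -1.44872, 0.885)–(-0.819, 1.99, 0.885)  len=3.4387
  (v5,v1,v4) [+-+] → (-0.819, -1.99, 0.885)–(-0.819, -1.99, 0.64428)  len=0.2407
  (v5,v7,v1) [++-] → (-0.819, -1.44872, 0.885)–(-0.819, -1.99, 0.885)  len=0.5413
  (v3,v7,v2) [-+-] → (-0.819, 1.99, 0.885)–(-0.819, 1.99, -0.64428)  len=1.5293
  (v6,v4,v2) [++-] → (-0.819, 1.44872, -0.885)–(-0.819, 1.99, -0.885)  len=0.5413
  (v2,v7,v6) [-++] → (-0.819, 1.99, -0.64428)–(-0.819, 1.99, -0.885)  len=0.2407

Chained into 1 loop(s):
  loop 1: 8 segments, perimeter = 11.5000
Total perimeter = 11.500


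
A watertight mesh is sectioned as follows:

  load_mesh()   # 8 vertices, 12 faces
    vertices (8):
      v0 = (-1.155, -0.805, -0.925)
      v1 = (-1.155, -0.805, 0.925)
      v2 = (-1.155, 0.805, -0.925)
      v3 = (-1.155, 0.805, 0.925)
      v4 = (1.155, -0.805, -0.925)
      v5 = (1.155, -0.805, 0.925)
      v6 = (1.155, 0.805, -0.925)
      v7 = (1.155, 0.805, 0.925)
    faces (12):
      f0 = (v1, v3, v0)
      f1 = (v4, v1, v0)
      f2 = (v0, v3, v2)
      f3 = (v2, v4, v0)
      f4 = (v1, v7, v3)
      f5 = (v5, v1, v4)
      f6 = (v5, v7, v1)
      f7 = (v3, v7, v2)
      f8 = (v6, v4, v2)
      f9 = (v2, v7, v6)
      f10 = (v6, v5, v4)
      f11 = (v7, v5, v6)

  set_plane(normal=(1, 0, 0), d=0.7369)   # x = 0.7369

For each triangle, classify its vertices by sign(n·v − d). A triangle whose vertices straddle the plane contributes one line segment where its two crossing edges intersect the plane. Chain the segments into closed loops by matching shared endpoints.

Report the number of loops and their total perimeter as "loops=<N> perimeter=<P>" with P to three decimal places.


loops=1 perimeter=6.920

Straddling triangles (8 of 12):
  (v4,v1,v0) [+--] → (0.7369, -0.805, -0.590158)–(0.7369, -0.805, -0.925)  len=0.3348
  (v2,v4,v0) [-+-] → (0.7369, -0.513597, -0.925)–(0.7369, -0.805, -0.925)  len=0.2914
  (v1,v7,v3) [-+-] → (0.7369, 0.513597, 0.925)–(0.7369, 0.805, 0.925)  len=0.2914
  (v5,v1,v4) [+-+] → (0.7369, -0.805, 0.925)–(0.7369, -0.805, -0.590158)  len=1.5152
  (v5,v7,v1) [++-] → (0.7369, 0.513597, 0.925)–(0.7369, -0.805, 0.925)  len=1.3186
  (v3,v7,v2) [-+-] → (0.7369, 0.805, 0.925)–(0.7369, 0.805, 0.590158)  len=0.3348
  (v6,v4,v2) [++-] → (0.7369, -0.513597, -0.925)–(0.7369, 0.805, -0.925)  len=1.3186
  (v2,v7,v6) [-++] → (0.7369, 0.805, 0.590158)–(0.7369, 0.805, -0.925)  len=1.5152

Chained into 1 loop(s):
  loop 1: 8 segments, perimeter = 6.9200
Total perimeter = 6.920


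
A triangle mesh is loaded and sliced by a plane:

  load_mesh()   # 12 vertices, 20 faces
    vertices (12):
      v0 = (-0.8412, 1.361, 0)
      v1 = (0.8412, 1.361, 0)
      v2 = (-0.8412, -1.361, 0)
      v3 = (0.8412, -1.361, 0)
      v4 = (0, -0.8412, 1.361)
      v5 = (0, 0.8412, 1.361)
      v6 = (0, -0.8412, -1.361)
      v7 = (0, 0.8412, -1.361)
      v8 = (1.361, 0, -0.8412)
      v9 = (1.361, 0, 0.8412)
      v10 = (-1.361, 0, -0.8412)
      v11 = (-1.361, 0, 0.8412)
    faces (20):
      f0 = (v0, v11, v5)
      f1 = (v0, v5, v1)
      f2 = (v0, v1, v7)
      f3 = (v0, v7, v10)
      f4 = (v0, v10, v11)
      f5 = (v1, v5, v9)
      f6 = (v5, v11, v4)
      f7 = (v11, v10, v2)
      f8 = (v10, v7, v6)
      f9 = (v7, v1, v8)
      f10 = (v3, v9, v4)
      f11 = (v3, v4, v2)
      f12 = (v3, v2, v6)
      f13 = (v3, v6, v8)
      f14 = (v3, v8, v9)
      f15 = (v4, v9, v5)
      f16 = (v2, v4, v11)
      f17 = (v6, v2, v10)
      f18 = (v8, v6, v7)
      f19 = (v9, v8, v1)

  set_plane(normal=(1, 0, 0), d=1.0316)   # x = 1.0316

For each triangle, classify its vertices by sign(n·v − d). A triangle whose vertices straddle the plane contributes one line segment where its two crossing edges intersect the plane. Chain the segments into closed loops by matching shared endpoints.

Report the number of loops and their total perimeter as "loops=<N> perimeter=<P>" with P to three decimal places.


Straddling triangles (8 of 20):
  (v1,v5,v9) [--+] → (1.0316, 0.203594, 0.967006)–(1.0316, 0.862473, 0.308127)  len=0.9318
  (v7,v1,v8) [--+] → (1.0316, 0.862473, -0.308127)–(1.0316, 0.203594, -0.967006)  len=0.9318
  (v3,v9,v4) [-+-] → (1.0316, -0.862473, 0.308127)–(1.0316, -0.203594, 0.967006)  len=0.9318
  (v3,v6,v8) [--+] → (1.0316, -0.203594, -0.967006)–(1.0316, -0.862473, -0.308127)  len=0.9318
  (v3,v8,v9) [-++] → (1.0316, -0.862473, -0.308127)–(1.0316, -0.862473, 0.308127)  len=0.6163
  (v4,v9,v5) [-+-] → (1.0316, -0.203594, 0.967006)–(1.0316, 0.203594, 0.967006)  len=0.4072
  (v8,v6,v7) [+--] → (1.0316, -0.203594, -0.967006)–(1.0316, 0.203594, -0.967006)  len=0.4072
  (v9,v8,v1) [++-] → (1.0316, 0.862473, -0.308127)–(1.0316, 0.862473, 0.308127)  len=0.6163

Chained into 1 loop(s):
  loop 1: 8 segments, perimeter = 5.7741
Total perimeter = 5.774

loops=1 perimeter=5.774


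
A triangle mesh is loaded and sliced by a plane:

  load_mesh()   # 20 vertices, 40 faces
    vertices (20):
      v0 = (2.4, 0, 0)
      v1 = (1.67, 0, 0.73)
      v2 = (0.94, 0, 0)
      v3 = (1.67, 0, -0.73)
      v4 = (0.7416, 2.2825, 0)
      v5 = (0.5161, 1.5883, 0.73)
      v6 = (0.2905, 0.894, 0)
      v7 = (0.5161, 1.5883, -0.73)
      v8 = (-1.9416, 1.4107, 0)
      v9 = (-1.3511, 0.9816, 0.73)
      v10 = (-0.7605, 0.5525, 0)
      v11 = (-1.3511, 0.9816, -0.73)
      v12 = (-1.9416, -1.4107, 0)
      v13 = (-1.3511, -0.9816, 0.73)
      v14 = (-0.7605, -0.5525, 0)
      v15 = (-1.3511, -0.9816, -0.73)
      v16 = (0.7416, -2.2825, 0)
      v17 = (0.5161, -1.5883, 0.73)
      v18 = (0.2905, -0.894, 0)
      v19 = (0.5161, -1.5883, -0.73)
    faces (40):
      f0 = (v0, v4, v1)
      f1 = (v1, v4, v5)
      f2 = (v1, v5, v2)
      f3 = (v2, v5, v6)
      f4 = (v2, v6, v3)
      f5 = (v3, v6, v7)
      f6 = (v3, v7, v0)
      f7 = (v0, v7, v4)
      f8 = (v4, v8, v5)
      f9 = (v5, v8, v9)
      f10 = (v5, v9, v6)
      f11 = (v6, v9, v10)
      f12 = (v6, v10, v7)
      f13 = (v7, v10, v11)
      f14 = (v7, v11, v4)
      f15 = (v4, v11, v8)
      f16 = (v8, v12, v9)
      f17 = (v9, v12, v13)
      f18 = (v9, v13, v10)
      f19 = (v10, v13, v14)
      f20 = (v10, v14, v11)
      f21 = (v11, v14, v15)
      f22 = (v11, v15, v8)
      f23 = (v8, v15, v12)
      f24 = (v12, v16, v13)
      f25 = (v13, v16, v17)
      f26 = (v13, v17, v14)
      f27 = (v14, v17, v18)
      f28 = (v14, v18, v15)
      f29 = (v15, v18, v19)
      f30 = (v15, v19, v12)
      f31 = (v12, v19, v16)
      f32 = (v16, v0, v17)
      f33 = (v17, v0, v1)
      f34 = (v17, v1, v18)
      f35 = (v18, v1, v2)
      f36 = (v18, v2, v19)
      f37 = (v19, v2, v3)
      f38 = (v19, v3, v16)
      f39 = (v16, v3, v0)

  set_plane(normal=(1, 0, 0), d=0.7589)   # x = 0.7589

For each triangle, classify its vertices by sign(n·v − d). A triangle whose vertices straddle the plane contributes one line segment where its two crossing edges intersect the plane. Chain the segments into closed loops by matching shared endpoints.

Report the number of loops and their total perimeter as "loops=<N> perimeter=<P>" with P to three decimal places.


loops=2 perimeter=9.935

Straddling triangles (16 of 40):
  (v0,v4,v1) [+-+] → (0.7589, 2.25869, 0)–(0.7589, 2.23997, 0.013603)  len=0.0231
  (v1,v4,v5) [+--] → (0.7589, 2.23997, 0.013603)–(0.7589, 1.25409, 0.73)  len=1.2187
  (v1,v5,v2) [+-+] → (0.7589, 1.25409, 0.73)–(0.7589, 0.678559, 0.311873)  len=0.7114
  (v2,v5,v6) [+--] → (0.7589, 0.678559, 0.311873)–(0.7589, 0.249274, 0)  len=0.5306
  (v2,v6,v3) [+-+] → (0.7589, 0.249274, 0)–(0.7589, 0.590448, -0.247867)  len=0.4217
  (v3,v6,v7) [+--] → (0.7589, 0.590448, -0.247867)–(0.7589, 1.25409, -0.73)  len=0.8203
  (v3,v7,v0) [+-+] → (0.7589, 1.25409, -0.73)–(0.7589, 1.3836, -0.635916)  len=0.1601
  (v0,v7,v4) [+--] → (0.7589, 1.3836, -0.635916)–(0.7589, 2.25869, 0)  len=1.0817
  (v16,v0,v17) [-+-] → (0.7589, -2.25869, 0)–(0.7589, -1.3836, 0.635916)  len=1.0817
  (v17,v0,v1) [-++] → (0.7589, -1.3836, 0.635916)–(0.7589, -1.25409, 0.73)  len=0.1601
  (v17,v1,v18) [-+-] → (0.7589, -1.25409, 0.73)–(0.7589, -0.590448, 0.247867)  len=0.8203
  (v18,v1,v2) [-++] → (0.7589, -0.590448, 0.247867)–(0.7589, -0.249274, 0)  len=0.4217
  (v18,v2,v19) [-+-] → (0.7589, -0.249274, 0)–(0.7589, -0.678559, -0.311873)  len=0.5306
  (v19,v2,v3) [-++] → (0.7589, -0.678559, -0.311873)–(0.7589, -1.25409, -0.73)  len=0.7114
  (v19,v3,v16) [-+-] → (0.7589, -1.25409, -0.73)–(0.7589, -2.23997, -0.013603)  len=1.2187
  (v16,v3,v0) [-++] → (0.7589, -2.23997, -0.013603)–(0.7589, -2.25869, 0)  len=0.0231

Chained into 2 loop(s):
  loop 1: 8 segments, perimeter = 4.9676
  loop 2: 8 segments, perimeter = 4.9676
Total perimeter = 9.935
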